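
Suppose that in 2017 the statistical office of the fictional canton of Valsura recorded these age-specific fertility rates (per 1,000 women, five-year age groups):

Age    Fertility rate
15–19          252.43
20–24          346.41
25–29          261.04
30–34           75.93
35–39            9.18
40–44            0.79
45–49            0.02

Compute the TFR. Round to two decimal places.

4.73

Sum of ASFRs = 252.43 + 346.41 + 261.04 + 75.93 + 9.18 + 0.79 + 0.02 = 945.80
TFR = 5 × 945.80 / 1000 = 4.729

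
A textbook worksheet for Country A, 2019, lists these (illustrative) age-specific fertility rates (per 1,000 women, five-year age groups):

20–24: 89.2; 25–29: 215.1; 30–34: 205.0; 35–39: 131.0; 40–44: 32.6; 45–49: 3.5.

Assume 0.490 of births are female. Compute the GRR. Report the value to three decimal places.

1.657

Proportion female at birth = 0.490.
Sum of ASFRs = 89.2 + 215.1 + 205.0 + 131.0 + 32.6 + 3.5 = 676.4
TFR = 5 × 676.4 / 1000 = 3.382
GRR = 0.490 × 3.382 = 1.65718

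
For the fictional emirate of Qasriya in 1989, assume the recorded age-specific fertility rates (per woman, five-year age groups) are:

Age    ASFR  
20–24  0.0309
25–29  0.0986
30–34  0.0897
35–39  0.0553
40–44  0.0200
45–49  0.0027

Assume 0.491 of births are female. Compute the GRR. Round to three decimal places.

0.730

Proportion female at birth = 0.491.
Sum of ASFRs = 0.0309 + 0.0986 + 0.0897 + 0.0553 + 0.0200 + 0.0027 = 0.2972
TFR = 5 × 0.2972 = 1.486
GRR = 0.491 × 1.486 = 0.72963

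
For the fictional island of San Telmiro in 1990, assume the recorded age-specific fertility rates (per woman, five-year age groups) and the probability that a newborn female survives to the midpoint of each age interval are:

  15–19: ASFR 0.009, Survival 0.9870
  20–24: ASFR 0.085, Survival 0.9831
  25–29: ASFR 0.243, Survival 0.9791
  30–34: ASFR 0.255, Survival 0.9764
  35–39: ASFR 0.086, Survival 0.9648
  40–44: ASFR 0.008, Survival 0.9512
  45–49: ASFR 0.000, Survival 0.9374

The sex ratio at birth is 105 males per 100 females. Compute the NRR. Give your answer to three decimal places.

Proportion female at birth = 100 / (100 + 105) = 0.48780.
Per-age-group product (5 × ASFR × survival probability):
  15–19: 5 × 0.009 × 0.9870 = 0.04442
  20–24: 5 × 0.085 × 0.9831 = 0.41782
  25–29: 5 × 0.243 × 0.9791 = 1.18961
  30–34: 5 × 0.255 × 0.9764 = 1.24491
  35–39: 5 × 0.086 × 0.9648 = 0.41486
  40–44: 5 × 0.008 × 0.9512 = 0.03805
  45–49: 5 × 0.000 × 0.9374 = 0.00000
Sum = 3.34967
NRR = 0.48780 × 3.34967 = 1.63397
An NRR exceeding 1 indicates intrinsic growth under these rates.

1.634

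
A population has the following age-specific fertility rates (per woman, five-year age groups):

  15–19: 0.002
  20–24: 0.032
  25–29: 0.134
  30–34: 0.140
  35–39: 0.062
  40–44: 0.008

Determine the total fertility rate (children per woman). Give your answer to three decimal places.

Sum of ASFRs = 0.002 + 0.032 + 0.134 + 0.140 + 0.062 + 0.008 = 0.378
TFR = 5 × 0.378 = 1.89

1.890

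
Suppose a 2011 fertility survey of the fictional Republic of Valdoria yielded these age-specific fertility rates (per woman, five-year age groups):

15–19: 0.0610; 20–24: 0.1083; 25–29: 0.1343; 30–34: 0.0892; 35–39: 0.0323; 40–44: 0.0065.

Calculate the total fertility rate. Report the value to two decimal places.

2.16

Sum of ASFRs = 0.0610 + 0.1083 + 0.1343 + 0.0892 + 0.0323 + 0.0065 = 0.4316
TFR = 5 × 0.4316 = 2.158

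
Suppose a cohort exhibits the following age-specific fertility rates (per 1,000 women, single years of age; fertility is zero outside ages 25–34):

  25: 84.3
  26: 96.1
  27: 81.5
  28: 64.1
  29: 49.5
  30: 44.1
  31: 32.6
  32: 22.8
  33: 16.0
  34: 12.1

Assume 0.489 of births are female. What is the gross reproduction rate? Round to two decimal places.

Proportion female at birth = 0.489.
Sum of ASFRs = 84.3 + 96.1 + 81.5 + 64.1 + 49.5 + 44.1 + 32.6 + 22.8 + 16.0 + 12.1 = 503.1
TFR = 503.1 / 1000 = 0.5031
GRR = 0.489 × 0.5031 = 0.24602

0.25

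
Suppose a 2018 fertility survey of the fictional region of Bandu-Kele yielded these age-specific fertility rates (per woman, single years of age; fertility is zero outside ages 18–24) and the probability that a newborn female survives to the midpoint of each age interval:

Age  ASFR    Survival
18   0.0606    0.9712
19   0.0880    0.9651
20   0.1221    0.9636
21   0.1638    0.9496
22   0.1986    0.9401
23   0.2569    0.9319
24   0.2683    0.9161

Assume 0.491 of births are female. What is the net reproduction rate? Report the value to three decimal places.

0.535

Proportion female at birth = 0.491.
Survival-weighted fertility by age (1·fₓ·Sₓ):
  18: 1 × 0.0606 × 0.9712 = 0.05885
  19: 1 × 0.0880 × 0.9651 = 0.08493
  20: 1 × 0.1221 × 0.9636 = 0.11766
  21: 1 × 0.1638 × 0.9496 = 0.15554
  22: 1 × 0.1986 × 0.9401 = 0.18670
  23: 1 × 0.2569 × 0.9319 = 0.23941
  24: 1 × 0.2683 × 0.9161 = 0.24579
Sum = 1.08888
NRR = 0.491 × 1.08888 = 0.53464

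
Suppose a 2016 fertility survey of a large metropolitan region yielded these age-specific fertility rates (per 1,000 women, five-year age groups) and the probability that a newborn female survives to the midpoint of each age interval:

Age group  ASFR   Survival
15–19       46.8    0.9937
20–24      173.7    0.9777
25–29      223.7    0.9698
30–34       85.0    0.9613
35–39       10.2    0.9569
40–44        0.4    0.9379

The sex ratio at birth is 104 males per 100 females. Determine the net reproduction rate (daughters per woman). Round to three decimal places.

1.287

Proportion female at birth = 100 / (100 + 104) = 0.49020.
Survival-weighted fertility by age (5·fₓ·Sₓ):
  15–19: 5 × 46.8/1000 × 0.9937 = 0.23253
  20–24: 5 × 173.7/1000 × 0.9777 = 0.84913
  25–29: 5 × 223.7/1000 × 0.9698 = 1.08472
  30–34: 5 × 85.0/1000 × 0.9613 = 0.40855
  35–39: 5 × 10.2/1000 × 0.9569 = 0.04880
  40–44: 5 × 0.4/1000 × 0.9379 = 0.00188
Sum = 2.62561
NRR = 0.49020 × 2.62561 = 1.28707
NRR > 1, so each generation more than replaces itself.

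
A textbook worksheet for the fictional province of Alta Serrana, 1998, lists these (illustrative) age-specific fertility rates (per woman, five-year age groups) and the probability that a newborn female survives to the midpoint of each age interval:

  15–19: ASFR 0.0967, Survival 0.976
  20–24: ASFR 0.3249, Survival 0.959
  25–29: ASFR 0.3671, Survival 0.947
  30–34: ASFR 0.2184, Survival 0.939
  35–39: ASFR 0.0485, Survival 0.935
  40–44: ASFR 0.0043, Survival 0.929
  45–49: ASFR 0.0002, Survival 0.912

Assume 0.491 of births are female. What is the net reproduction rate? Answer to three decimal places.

Proportion female at birth = 0.491.
Weighting each age-specific rate by interval width and survival:
  15–19: 5 × 0.0967 × 0.976 = 0.47190
  20–24: 5 × 0.3249 × 0.959 = 1.55790
  25–29: 5 × 0.3671 × 0.947 = 1.73822
  30–34: 5 × 0.2184 × 0.939 = 1.02539
  35–39: 5 × 0.0485 × 0.935 = 0.22674
  40–44: 5 × 0.0043 × 0.929 = 0.01997
  45–49: 5 × 0.0002 × 0.912 = 0.00091
Sum = 5.04103
NRR = 0.491 × 5.04103 = 2.47515

2.475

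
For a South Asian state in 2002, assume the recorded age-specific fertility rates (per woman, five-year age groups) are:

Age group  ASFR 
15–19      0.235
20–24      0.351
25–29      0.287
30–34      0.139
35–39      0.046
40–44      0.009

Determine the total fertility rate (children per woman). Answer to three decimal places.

Sum of ASFRs = 0.235 + 0.351 + 0.287 + 0.139 + 0.046 + 0.009 = 1.067
TFR = 5 × 1.067 = 5.335

5.335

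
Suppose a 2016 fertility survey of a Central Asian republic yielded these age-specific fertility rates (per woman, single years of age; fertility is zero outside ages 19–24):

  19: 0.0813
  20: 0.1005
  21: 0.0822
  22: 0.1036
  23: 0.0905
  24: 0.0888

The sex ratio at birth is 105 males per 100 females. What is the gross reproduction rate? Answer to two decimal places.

0.27

Proportion female at birth = 100 / (100 + 105) = 0.48780.
Sum of ASFRs = 0.0813 + 0.1005 + 0.0822 + 0.1036 + 0.0905 + 0.0888 = 0.5469
TFR = 0.5469
GRR = 0.48780 × 0.5469 = 0.26678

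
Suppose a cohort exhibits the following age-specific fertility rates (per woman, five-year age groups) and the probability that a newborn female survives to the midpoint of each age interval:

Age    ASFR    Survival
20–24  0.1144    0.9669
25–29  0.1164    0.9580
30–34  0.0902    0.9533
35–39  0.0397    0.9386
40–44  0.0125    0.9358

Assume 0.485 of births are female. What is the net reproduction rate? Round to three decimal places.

Proportion female at birth = 0.485.
Each age group contributes 5 × ASFR × survival:
  20–24: 5 × 0.1144 × 0.9669 = 0.55307
  25–29: 5 × 0.1164 × 0.9580 = 0.55756
  30–34: 5 × 0.0902 × 0.9533 = 0.42994
  35–39: 5 × 0.0397 × 0.9386 = 0.18631
  40–44: 5 × 0.0125 × 0.9358 = 0.05849
Sum = 1.78537
NRR = 0.485 × 1.78537 = 0.86590
An NRR under 1 implies long-run decline under these rates.

0.866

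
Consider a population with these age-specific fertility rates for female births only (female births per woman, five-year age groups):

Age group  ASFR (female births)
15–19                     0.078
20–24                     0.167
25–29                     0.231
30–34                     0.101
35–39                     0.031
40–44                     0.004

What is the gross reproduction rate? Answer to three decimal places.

3.060

Sum of female ASFRs = 0.078 + 0.167 + 0.231 + 0.101 + 0.031 + 0.004 = 0.612
GRR = 5 × 0.612 = 3.06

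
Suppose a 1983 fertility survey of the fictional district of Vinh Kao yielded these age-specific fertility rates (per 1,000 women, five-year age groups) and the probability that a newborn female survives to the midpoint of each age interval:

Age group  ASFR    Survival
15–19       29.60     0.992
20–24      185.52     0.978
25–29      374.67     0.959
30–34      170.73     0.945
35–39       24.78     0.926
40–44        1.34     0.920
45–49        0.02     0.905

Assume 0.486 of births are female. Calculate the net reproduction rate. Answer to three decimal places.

1.836

Proportion female at birth = 0.486.
Each age group contributes 5 × ASFR × survival:
  15–19: 5 × 29.60/1000 × 0.992 = 0.14682
  20–24: 5 × 185.52/1000 × 0.978 = 0.90719
  25–29: 5 × 374.67/1000 × 0.959 = 1.79654
  30–34: 5 × 170.73/1000 × 0.945 = 0.80670
  35–39: 5 × 24.78/1000 × 0.926 = 0.11473
  40–44: 5 × 1.34/1000 × 0.920 = 0.00616
  45–49: 5 × 0.02/1000 × 0.905 = 0.00009
Sum = 3.77823
NRR = 0.486 × 3.77823 = 1.83622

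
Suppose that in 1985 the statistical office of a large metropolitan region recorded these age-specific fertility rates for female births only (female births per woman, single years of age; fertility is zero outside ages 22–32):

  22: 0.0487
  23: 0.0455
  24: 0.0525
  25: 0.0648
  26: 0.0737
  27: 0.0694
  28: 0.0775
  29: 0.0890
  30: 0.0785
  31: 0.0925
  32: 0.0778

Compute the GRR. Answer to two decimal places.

0.77

Sum of female ASFRs = 0.0487 + 0.0455 + 0.0525 + 0.0648 + 0.0737 + 0.0694 + 0.0775 + 0.0890 + 0.0785 + 0.0925 + 0.0778 = 0.7699
GRR = 0.7699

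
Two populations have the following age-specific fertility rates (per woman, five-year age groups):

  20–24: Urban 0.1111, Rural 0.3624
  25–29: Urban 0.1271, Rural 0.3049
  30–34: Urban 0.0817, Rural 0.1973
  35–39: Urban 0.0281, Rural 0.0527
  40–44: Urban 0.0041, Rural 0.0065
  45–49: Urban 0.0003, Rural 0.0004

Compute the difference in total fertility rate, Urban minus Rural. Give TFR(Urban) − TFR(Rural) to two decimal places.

Urban:
  Sum of ASFRs = 0.1111 + 0.1271 + 0.0817 + 0.0281 + 0.0041 + 0.0003 = 0.3524
  TFR = 5 × 0.3524 = 1.762
Rural:
  Sum of ASFRs = 0.3624 + 0.3049 + 0.1973 + 0.0527 + 0.0065 + 0.0004 = 0.9242
  TFR = 5 × 0.9242 = 4.621
Difference = 1.762 − 4.621 = -2.859

-2.86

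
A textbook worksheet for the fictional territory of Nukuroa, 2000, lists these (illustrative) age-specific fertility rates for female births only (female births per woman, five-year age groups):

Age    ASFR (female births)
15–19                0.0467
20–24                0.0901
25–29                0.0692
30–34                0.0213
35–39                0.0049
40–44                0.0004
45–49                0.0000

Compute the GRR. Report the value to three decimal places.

1.163

Sum of female ASFRs = 0.0467 + 0.0901 + 0.0692 + 0.0213 + 0.0049 + 0.0004 + 0.0000 = 0.2326
GRR = 5 × 0.2326 = 1.163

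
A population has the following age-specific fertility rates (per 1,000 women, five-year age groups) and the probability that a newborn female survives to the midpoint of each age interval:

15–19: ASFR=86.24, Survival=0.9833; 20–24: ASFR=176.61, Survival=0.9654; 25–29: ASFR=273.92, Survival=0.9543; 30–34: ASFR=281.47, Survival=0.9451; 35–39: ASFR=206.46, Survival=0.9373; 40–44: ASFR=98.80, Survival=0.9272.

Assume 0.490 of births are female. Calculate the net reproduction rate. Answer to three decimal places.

2.616

Proportion female at birth = 0.490.
Survival-weighted fertility by age (5·fₓ·Sₓ):
  15–19: 5 × 86.24/1000 × 0.9833 = 0.42400
  20–24: 5 × 176.61/1000 × 0.9654 = 0.85250
  25–29: 5 × 273.92/1000 × 0.9543 = 1.30701
  30–34: 5 × 281.47/1000 × 0.9451 = 1.33009
  35–39: 5 × 206.46/1000 × 0.9373 = 0.96757
  40–44: 5 × 98.80/1000 × 0.9272 = 0.45804
Sum = 5.33921
NRR = 0.490 × 5.33921 = 2.61621
NRR > 1, so each generation more than replaces itself.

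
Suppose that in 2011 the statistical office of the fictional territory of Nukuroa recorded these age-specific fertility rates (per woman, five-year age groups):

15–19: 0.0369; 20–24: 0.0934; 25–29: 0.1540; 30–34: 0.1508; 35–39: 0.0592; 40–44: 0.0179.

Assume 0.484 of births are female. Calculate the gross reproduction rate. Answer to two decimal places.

Proportion female at birth = 0.484.
Sum of ASFRs = 0.0369 + 0.0934 + 0.1540 + 0.1508 + 0.0592 + 0.0179 = 0.5122
TFR = 5 × 0.5122 = 2.561
GRR = 0.484 × 2.561 = 1.23952

1.24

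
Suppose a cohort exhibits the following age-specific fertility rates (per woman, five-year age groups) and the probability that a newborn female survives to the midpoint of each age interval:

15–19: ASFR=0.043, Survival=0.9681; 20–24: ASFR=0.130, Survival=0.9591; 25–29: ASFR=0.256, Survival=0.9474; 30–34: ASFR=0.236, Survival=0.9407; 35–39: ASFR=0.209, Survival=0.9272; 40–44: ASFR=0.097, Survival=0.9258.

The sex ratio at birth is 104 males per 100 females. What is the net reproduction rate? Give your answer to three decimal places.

2.241

Proportion female at birth = 100 / (100 + 104) = 0.49020.
Per-age-group product (5 × ASFR × survival probability):
  15–19: 5 × 0.043 × 0.9681 = 0.20814
  20–24: 5 × 0.130 × 0.9591 = 0.62342
  25–29: 5 × 0.256 × 0.9474 = 1.21267
  30–34: 5 × 0.236 × 0.9407 = 1.11003
  35–39: 5 × 0.209 × 0.9272 = 0.96892
  40–44: 5 × 0.097 × 0.9258 = 0.44901
Sum = 4.57219
NRR = 0.49020 × 4.57219 = 2.24129
With NRR above 1 the population is above replacement fertility.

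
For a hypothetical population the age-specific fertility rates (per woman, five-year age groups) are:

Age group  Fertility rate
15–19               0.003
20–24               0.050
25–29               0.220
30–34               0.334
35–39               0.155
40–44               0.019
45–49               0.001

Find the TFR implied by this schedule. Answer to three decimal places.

Sum of ASFRs = 0.003 + 0.050 + 0.220 + 0.334 + 0.155 + 0.019 + 0.001 = 0.782
TFR = 5 × 0.782 = 3.91

3.910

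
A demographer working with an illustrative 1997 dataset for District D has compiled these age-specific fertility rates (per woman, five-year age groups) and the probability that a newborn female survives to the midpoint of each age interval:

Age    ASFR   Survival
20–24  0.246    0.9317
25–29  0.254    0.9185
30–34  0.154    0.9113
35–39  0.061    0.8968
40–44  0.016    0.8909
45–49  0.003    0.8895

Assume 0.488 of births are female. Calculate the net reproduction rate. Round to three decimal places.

1.646

Proportion female at birth = 0.488.
Per-age-group product (5 × ASFR × survival probability):
  20–24: 5 × 0.246 × 0.9317 = 1.14599
  25–29: 5 × 0.254 × 0.9185 = 1.16650
  30–34: 5 × 0.154 × 0.9113 = 0.70170
  35–39: 5 × 0.061 × 0.8968 = 0.27352
  40–44: 5 × 0.016 × 0.8909 = 0.07127
  45–49: 5 × 0.003 × 0.8895 = 0.01334
Sum = 3.37232
NRR = 0.488 × 3.37232 = 1.64569
An NRR exceeding 1 indicates intrinsic growth under these rates.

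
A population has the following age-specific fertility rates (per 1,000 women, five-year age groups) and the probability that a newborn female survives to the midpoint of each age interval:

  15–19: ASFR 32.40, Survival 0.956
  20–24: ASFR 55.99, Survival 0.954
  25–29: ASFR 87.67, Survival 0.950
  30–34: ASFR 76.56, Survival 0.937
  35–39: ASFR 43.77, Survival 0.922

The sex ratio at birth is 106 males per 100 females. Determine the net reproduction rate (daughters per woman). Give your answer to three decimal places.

0.679

Proportion female at birth = 100 / (100 + 106) = 0.48544.
Each age group contributes 5 × ASFR × survival:
  15–19: 5 × 32.40/1000 × 0.956 = 0.15487
  20–24: 5 × 55.99/1000 × 0.954 = 0.26707
  25–29: 5 × 87.67/1000 × 0.950 = 0.41643
  30–34: 5 × 76.56/1000 × 0.937 = 0.35868
  35–39: 5 × 43.77/1000 × 0.922 = 0.20178
Sum = 1.39883
NRR = 0.48544 × 1.39883 = 0.67905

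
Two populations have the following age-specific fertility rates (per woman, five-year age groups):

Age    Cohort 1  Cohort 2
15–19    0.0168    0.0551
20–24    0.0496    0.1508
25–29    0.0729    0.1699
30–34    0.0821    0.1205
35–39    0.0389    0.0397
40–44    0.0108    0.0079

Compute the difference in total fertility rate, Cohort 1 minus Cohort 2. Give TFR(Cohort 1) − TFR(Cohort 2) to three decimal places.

Cohort 1:
  Sum of ASFRs = 0.0168 + 0.0496 + 0.0729 + 0.0821 + 0.0389 + 0.0108 = 0.2711
  TFR = 5 × 0.2711 = 1.3555
Cohort 2:
  Sum of ASFRs = 0.0551 + 0.1508 + 0.1699 + 0.1205 + 0.0397 + 0.0079 = 0.5439
  TFR = 5 × 0.5439 = 2.7195
Difference = 1.3555 − 2.7195 = -1.364

-1.364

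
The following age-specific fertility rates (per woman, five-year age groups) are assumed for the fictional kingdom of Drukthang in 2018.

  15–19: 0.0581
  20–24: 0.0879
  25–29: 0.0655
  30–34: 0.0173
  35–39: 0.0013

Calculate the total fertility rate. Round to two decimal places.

Sum of ASFRs = 0.0581 + 0.0879 + 0.0655 + 0.0173 + 0.0013 = 0.2301
TFR = 5 × 0.2301 = 1.1505

1.15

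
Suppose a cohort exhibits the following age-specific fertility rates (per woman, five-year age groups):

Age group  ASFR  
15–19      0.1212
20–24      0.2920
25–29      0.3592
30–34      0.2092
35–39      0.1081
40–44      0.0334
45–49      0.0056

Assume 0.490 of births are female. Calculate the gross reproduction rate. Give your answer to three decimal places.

2.765

Proportion female at birth = 0.490.
Sum of ASFRs = 0.1212 + 0.2920 + 0.3592 + 0.2092 + 0.1081 + 0.0334 + 0.0056 = 1.1287
TFR = 5 × 1.1287 = 5.6435
GRR = 0.490 × 5.6435 = 2.76532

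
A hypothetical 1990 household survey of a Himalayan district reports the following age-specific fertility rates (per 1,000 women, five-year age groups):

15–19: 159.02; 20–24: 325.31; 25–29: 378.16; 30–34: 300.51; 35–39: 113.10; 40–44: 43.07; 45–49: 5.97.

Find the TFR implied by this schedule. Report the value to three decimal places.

Sum of ASFRs = 159.02 + 325.31 + 378.16 + 300.51 + 113.10 + 43.07 + 5.97 = 1325.14
TFR = 5 × 1325.14 / 1000 = 6.6257

6.626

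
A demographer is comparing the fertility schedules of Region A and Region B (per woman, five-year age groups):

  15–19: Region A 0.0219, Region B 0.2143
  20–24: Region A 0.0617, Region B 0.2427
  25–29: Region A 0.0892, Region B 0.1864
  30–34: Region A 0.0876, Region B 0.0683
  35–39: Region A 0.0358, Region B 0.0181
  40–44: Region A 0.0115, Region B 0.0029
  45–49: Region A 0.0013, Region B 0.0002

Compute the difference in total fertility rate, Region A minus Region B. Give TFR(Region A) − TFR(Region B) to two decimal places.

-2.12

Region A:
  Sum of ASFRs = 0.0219 + 0.0617 + 0.0892 + 0.0876 + 0.0358 + 0.0115 + 0.0013 = 0.3090
  TFR = 5 × 0.3090 = 1.545
Region B:
  Sum of ASFRs = 0.2143 + 0.2427 + 0.1864 + 0.0683 + 0.0181 + 0.0029 + 0.0002 = 0.7329
  TFR = 5 × 0.7329 = 3.6645
Difference = 1.545 − 3.6645 = -2.1195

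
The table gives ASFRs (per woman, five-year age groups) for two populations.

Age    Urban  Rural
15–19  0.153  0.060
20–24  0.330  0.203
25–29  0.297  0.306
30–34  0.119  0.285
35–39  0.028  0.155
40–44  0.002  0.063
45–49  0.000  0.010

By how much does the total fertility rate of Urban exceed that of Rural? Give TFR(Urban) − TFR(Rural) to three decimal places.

-0.765

Urban:
  Sum of ASFRs = 0.153 + 0.330 + 0.297 + 0.119 + 0.028 + 0.002 + 0.000 = 0.929
  TFR = 5 × 0.929 = 4.645
Rural:
  Sum of ASFRs = 0.060 + 0.203 + 0.306 + 0.285 + 0.155 + 0.063 + 0.010 = 1.082
  TFR = 5 × 1.082 = 5.41
Difference = 4.645 − 5.41 = -0.765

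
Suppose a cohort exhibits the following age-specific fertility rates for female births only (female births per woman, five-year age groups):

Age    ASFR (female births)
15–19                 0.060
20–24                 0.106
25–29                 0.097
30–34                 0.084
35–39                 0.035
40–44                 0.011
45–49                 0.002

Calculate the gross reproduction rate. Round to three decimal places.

Sum of female ASFRs = 0.060 + 0.106 + 0.097 + 0.084 + 0.035 + 0.011 + 0.002 = 0.395
GRR = 5 × 0.395 = 1.975

1.975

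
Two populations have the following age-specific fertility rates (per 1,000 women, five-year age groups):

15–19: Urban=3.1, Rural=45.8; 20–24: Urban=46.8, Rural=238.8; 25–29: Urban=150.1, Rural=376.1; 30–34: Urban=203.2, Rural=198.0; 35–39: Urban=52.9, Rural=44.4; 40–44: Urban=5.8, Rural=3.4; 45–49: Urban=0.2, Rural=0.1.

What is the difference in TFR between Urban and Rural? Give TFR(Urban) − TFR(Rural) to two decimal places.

-2.22

Urban:
  Sum of ASFRs = 3.1 + 46.8 + 150.1 + 203.2 + 52.9 + 5.8 + 0.2 = 462.1
  TFR = 5 × 462.1 / 1000 = 2.3105
Rural:
  Sum of ASFRs = 45.8 + 238.8 + 376.1 + 198.0 + 44.4 + 3.4 + 0.1 = 906.6
  TFR = 5 × 906.6 / 1000 = 4.533
Difference = 2.3105 − 4.533 = -2.2225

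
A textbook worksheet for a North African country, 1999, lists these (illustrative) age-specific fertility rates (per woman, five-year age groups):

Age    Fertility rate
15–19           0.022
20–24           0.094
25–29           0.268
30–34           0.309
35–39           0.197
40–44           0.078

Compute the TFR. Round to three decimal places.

Sum of ASFRs = 0.022 + 0.094 + 0.268 + 0.309 + 0.197 + 0.078 = 0.968
TFR = 5 × 0.968 = 4.84

4.840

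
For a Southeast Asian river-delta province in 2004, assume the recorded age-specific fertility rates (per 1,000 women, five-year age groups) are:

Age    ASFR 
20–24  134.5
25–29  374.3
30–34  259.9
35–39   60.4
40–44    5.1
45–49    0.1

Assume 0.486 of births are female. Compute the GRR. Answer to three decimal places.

2.027

Proportion female at birth = 0.486.
Sum of ASFRs = 134.5 + 374.3 + 259.9 + 60.4 + 5.1 + 0.1 = 834.3
TFR = 5 × 834.3 / 1000 = 4.1715
GRR = 0.486 × 4.1715 = 2.02735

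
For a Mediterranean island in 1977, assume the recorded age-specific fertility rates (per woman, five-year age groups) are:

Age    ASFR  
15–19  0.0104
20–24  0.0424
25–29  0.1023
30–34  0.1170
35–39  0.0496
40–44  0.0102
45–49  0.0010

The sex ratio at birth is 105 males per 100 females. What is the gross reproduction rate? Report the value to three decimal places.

0.812

Proportion female at birth = 100 / (100 + 105) = 0.48780.
Sum of ASFRs = 0.0104 + 0.0424 + 0.1023 + 0.1170 + 0.0496 + 0.0102 + 0.0010 = 0.3329
TFR = 5 × 0.3329 = 1.6645
GRR = 0.48780 × 1.6645 = 0.81194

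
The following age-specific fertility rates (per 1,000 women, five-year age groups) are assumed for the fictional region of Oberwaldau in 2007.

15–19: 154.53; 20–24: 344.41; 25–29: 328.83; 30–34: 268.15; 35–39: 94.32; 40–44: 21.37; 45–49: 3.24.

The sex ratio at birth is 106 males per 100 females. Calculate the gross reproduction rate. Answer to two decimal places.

2.95

Proportion female at birth = 100 / (100 + 106) = 0.48544.
Sum of ASFRs = 154.53 + 344.41 + 328.83 + 268.15 + 94.32 + 21.37 + 3.24 = 1214.85
TFR = 5 × 1214.85 / 1000 = 6.07425
GRR = 0.48544 × 6.07425 = 2.94868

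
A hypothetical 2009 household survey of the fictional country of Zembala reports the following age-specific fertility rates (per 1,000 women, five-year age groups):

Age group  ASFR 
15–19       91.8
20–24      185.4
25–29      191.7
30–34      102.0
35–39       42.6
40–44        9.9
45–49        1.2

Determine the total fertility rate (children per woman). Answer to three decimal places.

Sum of ASFRs = 91.8 + 185.4 + 191.7 + 102.0 + 42.6 + 9.9 + 1.2 = 624.6
TFR = 5 × 624.6 / 1000 = 3.123

3.123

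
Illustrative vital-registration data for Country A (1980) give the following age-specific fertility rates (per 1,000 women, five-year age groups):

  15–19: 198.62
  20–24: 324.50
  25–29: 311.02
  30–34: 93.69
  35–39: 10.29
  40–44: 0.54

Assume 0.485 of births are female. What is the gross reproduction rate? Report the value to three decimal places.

Proportion female at birth = 0.485.
Sum of ASFRs = 198.62 + 324.50 + 311.02 + 93.69 + 10.29 + 0.54 = 938.66
TFR = 5 × 938.66 / 1000 = 4.6933
GRR = 0.485 × 4.6933 = 2.27625

2.276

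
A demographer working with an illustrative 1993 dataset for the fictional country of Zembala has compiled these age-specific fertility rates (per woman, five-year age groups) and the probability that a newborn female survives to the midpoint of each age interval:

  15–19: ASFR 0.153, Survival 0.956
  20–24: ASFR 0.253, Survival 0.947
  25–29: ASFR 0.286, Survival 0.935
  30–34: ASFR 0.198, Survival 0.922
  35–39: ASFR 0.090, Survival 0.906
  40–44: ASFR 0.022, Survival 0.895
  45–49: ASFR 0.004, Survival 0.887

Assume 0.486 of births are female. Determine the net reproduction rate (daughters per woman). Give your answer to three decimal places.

Proportion female at birth = 0.486.
Weighting each age-specific rate by interval width and survival:
  15–19: 5 × 0.153 × 0.956 = 0.73134
  20–24: 5 × 0.253 × 0.947 = 1.19796
  25–29: 5 × 0.286 × 0.935 = 1.33705
  30–34: 5 × 0.198 × 0.922 = 0.91278
  35–39: 5 × 0.090 × 0.906 = 0.40770
  40–44: 5 × 0.022 × 0.895 = 0.09845
  45–49: 5 × 0.004 × 0.887 = 0.01774
Sum = 4.70302
NRR = 0.486 × 4.70302 = 2.28567

2.286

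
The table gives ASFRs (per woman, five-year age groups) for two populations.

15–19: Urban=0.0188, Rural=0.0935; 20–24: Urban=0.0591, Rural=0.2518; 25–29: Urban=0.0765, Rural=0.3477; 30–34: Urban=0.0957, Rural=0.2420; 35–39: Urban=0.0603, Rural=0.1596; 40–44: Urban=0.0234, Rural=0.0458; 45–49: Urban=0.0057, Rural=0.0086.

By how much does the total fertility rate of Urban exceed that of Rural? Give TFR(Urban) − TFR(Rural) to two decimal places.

-4.05

Urban:
  Sum of ASFRs = 0.0188 + 0.0591 + 0.0765 + 0.0957 + 0.0603 + 0.0234 + 0.0057 = 0.3395
  TFR = 5 × 0.3395 = 1.6975
Rural:
  Sum of ASFRs = 0.0935 + 0.2518 + 0.3477 + 0.2420 + 0.1596 + 0.0458 + 0.0086 = 1.1490
  TFR = 5 × 1.1490 = 5.745
Difference = 1.6975 − 5.745 = -4.0475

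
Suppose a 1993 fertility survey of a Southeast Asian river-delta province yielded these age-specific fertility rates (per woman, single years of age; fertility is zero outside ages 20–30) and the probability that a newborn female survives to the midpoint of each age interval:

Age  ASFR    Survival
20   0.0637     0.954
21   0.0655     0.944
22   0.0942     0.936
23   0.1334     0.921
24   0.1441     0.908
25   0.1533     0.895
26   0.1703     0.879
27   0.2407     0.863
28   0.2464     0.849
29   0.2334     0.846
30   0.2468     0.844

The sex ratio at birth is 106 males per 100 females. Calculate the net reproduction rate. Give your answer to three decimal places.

Proportion female at birth = 100 / (100 + 106) = 0.48544.
Each age group contributes 1 × ASFR × survival:
  20: 1 × 0.0637 × 0.954 = 0.06077
  21: 1 × 0.0655 × 0.944 = 0.06183
  22: 1 × 0.0942 × 0.936 = 0.08817
  23: 1 × 0.1334 × 0.921 = 0.12286
  24: 1 × 0.1441 × 0.908 = 0.13084
  25: 1 × 0.1533 × 0.895 = 0.13720
  26: 1 × 0.1703 × 0.879 = 0.14969
  27: 1 × 0.2407 × 0.863 = 0.20772
  28: 1 × 0.2464 × 0.849 = 0.20919
  29: 1 × 0.2334 × 0.846 = 0.19746
  30: 1 × 0.2468 × 0.844 = 0.20830
Sum = 1.57403
NRR = 0.48544 × 1.57403 = 0.76410
NRR < 1, so the cohort does not fully replace itself.

0.764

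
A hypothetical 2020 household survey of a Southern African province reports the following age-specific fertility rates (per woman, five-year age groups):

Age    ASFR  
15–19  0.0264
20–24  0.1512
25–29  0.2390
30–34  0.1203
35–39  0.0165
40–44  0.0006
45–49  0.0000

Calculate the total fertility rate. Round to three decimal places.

Sum of ASFRs = 0.0264 + 0.1512 + 0.2390 + 0.1203 + 0.0165 + 0.0006 + 0.0000 = 0.5540
TFR = 5 × 0.5540 = 2.77

2.770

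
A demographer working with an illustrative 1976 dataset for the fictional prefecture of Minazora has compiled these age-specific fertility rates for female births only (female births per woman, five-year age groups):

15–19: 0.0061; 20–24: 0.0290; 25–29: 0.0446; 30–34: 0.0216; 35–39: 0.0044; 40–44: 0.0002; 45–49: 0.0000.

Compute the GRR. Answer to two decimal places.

Sum of female ASFRs = 0.0061 + 0.0290 + 0.0446 + 0.0216 + 0.0044 + 0.0002 + 0.0000 = 0.1059
GRR = 5 × 0.1059 = 0.5295

0.53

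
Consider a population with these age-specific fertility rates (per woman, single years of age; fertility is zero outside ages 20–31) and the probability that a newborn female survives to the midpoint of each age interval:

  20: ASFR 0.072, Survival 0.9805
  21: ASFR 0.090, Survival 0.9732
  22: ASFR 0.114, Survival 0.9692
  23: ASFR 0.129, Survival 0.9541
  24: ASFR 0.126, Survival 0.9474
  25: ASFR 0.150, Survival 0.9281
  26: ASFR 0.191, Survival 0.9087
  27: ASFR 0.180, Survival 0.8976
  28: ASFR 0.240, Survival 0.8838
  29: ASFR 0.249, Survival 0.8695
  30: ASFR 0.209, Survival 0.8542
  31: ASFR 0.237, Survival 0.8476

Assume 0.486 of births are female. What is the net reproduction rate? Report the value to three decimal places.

0.872

Proportion female at birth = 0.486.
Survival-weighted fertility by age (1·fₓ·Sₓ):
  20: 1 × 0.072 × 0.9805 = 0.07060
  21: 1 × 0.090 × 0.9732 = 0.08759
  22: 1 × 0.114 × 0.9692 = 0.11049
  23: 1 × 0.129 × 0.9541 = 0.12308
  24: 1 × 0.126 × 0.9474 = 0.11937
  25: 1 × 0.150 × 0.9281 = 0.13922
  26: 1 × 0.191 × 0.9087 = 0.17356
  27: 1 × 0.180 × 0.8976 = 0.16157
  28: 1 × 0.240 × 0.8838 = 0.21211
  29: 1 × 0.249 × 0.8695 = 0.21651
  30: 1 × 0.209 × 0.8542 = 0.17853
  31: 1 × 0.237 × 0.8476 = 0.20088
Sum = 1.79351
NRR = 0.486 × 1.79351 = 0.87165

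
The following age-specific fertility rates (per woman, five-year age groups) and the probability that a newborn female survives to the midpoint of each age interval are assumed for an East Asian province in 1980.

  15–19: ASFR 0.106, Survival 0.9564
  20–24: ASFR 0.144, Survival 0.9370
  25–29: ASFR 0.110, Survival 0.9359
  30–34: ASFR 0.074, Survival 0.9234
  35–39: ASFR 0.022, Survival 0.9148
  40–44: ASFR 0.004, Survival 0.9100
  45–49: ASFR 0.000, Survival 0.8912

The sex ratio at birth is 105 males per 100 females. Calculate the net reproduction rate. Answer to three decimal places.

1.052

Proportion female at birth = 100 / (100 + 105) = 0.48780.
Weighting each age-specific rate by interval width and survival:
  15–19: 5 × 0.106 × 0.9564 = 0.50689
  20–24: 5 × 0.144 × 0.9370 = 0.67464
  25–29: 5 × 0.110 × 0.9359 = 0.51475
  30–34: 5 × 0.074 × 0.9234 = 0.34166
  35–39: 5 × 0.022 × 0.9148 = 0.10063
  40–44: 5 × 0.004 × 0.9100 = 0.01820
  45–49: 5 × 0.000 × 0.8912 = 0.00000
Sum = 2.15677
NRR = 0.48780 × 2.15677 = 1.05207
NRR > 1, so each generation more than replaces itself.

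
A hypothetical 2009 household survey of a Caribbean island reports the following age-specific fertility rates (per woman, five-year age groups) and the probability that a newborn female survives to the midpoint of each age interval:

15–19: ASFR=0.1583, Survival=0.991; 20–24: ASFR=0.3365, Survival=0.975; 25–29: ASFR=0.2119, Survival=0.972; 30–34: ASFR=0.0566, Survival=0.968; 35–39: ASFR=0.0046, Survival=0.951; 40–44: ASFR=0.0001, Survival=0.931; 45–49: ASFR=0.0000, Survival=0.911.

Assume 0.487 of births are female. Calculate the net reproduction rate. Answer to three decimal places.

1.827

Proportion female at birth = 0.487.
Survival-weighted fertility by age (5·fₓ·Sₓ):
  15–19: 5 × 0.1583 × 0.991 = 0.78438
  20–24: 5 × 0.3365 × 0.975 = 1.64044
  25–29: 5 × 0.2119 × 0.972 = 1.02983
  30–34: 5 × 0.0566 × 0.968 = 0.27394
  35–39: 5 × 0.0046 × 0.951 = 0.02187
  40–44: 5 × 0.0001 × 0.931 = 0.00047
  45–49: 5 × 0.0000 × 0.911 = 0.00000
Sum = 3.75093
NRR = 0.487 × 3.75093 = 1.82670
An NRR exceeding 1 indicates intrinsic growth under these rates.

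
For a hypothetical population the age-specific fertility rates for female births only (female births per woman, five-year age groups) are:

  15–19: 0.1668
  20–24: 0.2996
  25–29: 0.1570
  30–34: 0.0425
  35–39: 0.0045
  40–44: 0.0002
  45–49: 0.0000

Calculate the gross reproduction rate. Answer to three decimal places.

3.353

Sum of female ASFRs = 0.1668 + 0.2996 + 0.1570 + 0.0425 + 0.0045 + 0.0002 + 0.0000 = 0.6706
GRR = 5 × 0.6706 = 3.353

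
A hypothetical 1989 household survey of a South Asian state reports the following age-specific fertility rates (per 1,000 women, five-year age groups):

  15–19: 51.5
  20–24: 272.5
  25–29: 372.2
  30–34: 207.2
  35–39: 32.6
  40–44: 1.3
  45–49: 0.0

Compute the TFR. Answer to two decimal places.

Sum of ASFRs = 51.5 + 272.5 + 372.2 + 207.2 + 32.6 + 1.3 + 0.0 = 937.3
TFR = 5 × 937.3 / 1000 = 4.6865

4.69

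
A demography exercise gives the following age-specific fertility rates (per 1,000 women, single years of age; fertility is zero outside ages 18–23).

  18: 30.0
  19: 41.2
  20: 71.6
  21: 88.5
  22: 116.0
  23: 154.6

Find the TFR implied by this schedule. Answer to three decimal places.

Sum of ASFRs = 30.0 + 41.2 + 71.6 + 88.5 + 116.0 + 154.6 = 501.9
TFR = 501.9 / 1000 = 0.5019

0.502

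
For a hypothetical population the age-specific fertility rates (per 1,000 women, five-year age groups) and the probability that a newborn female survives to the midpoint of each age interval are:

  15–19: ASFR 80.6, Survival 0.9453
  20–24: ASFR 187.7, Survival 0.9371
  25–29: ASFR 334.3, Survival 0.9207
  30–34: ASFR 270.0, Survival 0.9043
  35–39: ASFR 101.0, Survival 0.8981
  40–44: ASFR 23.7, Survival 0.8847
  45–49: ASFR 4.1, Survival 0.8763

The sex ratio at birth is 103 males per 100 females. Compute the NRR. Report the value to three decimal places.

2.264

Proportion female at birth = 100 / (100 + 103) = 0.49261.
Per-age-group product (5 × ASFR × survival probability):
  15–19: 5 × 80.6/1000 × 0.9453 = 0.38096
  20–24: 5 × 187.7/1000 × 0.9371 = 0.87947
  25–29: 5 × 334.3/1000 × 0.9207 = 1.53895
  30–34: 5 × 270.0/1000 × 0.9043 = 1.22081
  35–39: 5 × 101.0/1000 × 0.8981 = 0.45354
  40–44: 5 × 23.7/1000 × 0.8847 = 0.10484
  45–49: 5 × 4.1/1000 × 0.8763 = 0.01796
Sum = 4.59653
NRR = 0.49261 × 4.59653 = 2.26430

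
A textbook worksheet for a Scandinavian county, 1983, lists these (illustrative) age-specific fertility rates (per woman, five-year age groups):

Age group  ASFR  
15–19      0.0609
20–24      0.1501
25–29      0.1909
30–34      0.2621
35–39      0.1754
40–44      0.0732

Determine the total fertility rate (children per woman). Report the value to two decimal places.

Sum of ASFRs = 0.0609 + 0.1501 + 0.1909 + 0.2621 + 0.1754 + 0.0732 = 0.9126
TFR = 5 × 0.9126 = 4.563

4.56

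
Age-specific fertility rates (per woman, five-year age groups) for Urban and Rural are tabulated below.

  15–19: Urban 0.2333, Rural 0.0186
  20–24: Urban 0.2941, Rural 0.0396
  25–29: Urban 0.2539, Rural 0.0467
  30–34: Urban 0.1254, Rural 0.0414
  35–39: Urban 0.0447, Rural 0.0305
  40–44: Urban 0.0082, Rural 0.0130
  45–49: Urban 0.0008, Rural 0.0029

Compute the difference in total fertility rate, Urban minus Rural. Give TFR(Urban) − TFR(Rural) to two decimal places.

Urban:
  Sum of ASFRs = 0.2333 + 0.2941 + 0.2539 + 0.1254 + 0.0447 + 0.0082 + 0.0008 = 0.9604
  TFR = 5 × 0.9604 = 4.802
Rural:
  Sum of ASFRs = 0.0186 + 0.0396 + 0.0467 + 0.0414 + 0.0305 + 0.0130 + 0.0029 = 0.1927
  TFR = 5 × 0.1927 = 0.9635
Difference = 4.802 − 0.9635 = 3.8385

3.84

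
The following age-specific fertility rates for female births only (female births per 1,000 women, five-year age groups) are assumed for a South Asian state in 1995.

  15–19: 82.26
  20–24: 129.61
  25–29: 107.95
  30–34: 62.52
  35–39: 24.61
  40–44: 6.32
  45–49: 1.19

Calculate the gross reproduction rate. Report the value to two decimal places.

2.07

Sum of female ASFRs = 82.26 + 129.61 + 107.95 + 62.52 + 24.61 + 6.32 + 1.19 = 414.46
GRR = 5 × 414.46 / 1000 = 2.0723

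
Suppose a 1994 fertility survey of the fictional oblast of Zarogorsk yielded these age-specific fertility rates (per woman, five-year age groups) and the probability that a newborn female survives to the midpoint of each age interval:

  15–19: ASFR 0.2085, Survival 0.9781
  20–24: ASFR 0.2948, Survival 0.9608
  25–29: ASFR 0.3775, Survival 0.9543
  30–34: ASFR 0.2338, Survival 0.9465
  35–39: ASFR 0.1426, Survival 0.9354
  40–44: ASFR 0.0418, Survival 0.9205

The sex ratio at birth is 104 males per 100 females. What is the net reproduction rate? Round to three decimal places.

Proportion female at birth = 100 / (100 + 104) = 0.49020.
Per-age-group product (5 × ASFR × survival probability):
  15–19: 5 × 0.2085 × 0.9781 = 1.01967
  20–24: 5 × 0.2948 × 0.9608 = 1.41622
  25–29: 5 × 0.3775 × 0.9543 = 1.80124
  30–34: 5 × 0.2338 × 0.9465 = 1.10646
  35–39: 5 × 0.1426 × 0.9354 = 0.66694
  40–44: 5 × 0.0418 × 0.9205 = 0.19238
Sum = 6.20291
NRR = 0.49020 × 6.20291 = 3.04067
NRR > 1, so each generation more than replaces itself.

3.041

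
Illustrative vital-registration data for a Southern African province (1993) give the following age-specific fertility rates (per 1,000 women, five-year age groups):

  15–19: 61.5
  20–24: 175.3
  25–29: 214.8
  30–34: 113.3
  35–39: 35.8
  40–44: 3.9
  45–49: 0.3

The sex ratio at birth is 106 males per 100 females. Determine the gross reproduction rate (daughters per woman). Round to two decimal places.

Proportion female at birth = 100 / (100 + 106) = 0.48544.
Sum of ASFRs = 61.5 + 175.3 + 214.8 + 113.3 + 35.8 + 3.9 + 0.3 = 604.9
TFR = 5 × 604.9 / 1000 = 3.0245
GRR = 0.48544 × 3.0245 = 1.46821

1.47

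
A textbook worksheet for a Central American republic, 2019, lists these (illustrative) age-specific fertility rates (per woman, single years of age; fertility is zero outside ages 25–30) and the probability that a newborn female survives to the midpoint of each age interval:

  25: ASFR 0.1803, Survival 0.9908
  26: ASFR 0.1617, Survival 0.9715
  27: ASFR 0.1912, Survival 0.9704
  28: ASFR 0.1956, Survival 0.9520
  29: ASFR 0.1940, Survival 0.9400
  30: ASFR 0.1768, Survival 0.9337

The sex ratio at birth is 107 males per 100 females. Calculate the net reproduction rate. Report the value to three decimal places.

0.510

Proportion female at birth = 100 / (100 + 107) = 0.48309.
Weighting each age-specific rate by interval width and survival:
  25: 1 × 0.1803 × 0.9908 = 0.17864
  26: 1 × 0.1617 × 0.9715 = 0.15709
  27: 1 × 0.1912 × 0.9704 = 0.18554
  28: 1 × 0.1956 × 0.9520 = 0.18621
  29: 1 × 0.1940 × 0.9400 = 0.18236
  30: 1 × 0.1768 × 0.9337 = 0.16508
Sum = 1.05492
NRR = 0.48309 × 1.05492 = 0.50962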